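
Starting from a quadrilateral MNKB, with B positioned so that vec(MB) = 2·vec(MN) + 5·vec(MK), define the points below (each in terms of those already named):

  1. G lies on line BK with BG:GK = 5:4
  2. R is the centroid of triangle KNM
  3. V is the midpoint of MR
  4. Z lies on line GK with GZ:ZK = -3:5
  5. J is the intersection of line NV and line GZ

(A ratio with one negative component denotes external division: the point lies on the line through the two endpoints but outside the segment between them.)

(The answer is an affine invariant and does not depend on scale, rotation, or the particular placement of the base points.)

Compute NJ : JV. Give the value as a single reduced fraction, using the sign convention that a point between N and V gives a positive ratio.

Choose coordinates M = (0, 0), N = (1, 0), K = (0, 1), B = (2, 5).
1. G lies on line BK with BG:GK = 5:4 ⇒ G = (8/9, 25/9)
2. R is the centroid of triangle KNM ⇒ R = (1/3, 1/3)
3. V is the midpoint of MR ⇒ V = (1/6, 1/6)
4. Z lies on line GK with GZ:ZK = -3:5 ⇒ Z = (20/9, 49/9)
5. J is the intersection of line NV and line GZ ⇒ J = (-4/11, 3/11)
J = N + t·(V−N) with t = 18/11, so NJ:JV = t:(1−t) = 18/11:-7/11

NJ:JV = -18/7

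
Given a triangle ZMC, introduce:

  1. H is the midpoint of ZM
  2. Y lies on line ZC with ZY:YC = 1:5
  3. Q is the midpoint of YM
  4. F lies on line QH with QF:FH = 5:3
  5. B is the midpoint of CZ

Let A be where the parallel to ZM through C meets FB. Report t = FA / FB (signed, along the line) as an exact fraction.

t = 31/15

Assign Z = (0, 0), M = (1, 0), C = (0, 1) — the answer is frame-independent, so this choice is without loss of generality.
1. H is the midpoint of ZM ⇒ H = (1/2, 0)
2. Y lies on line ZC with ZY:YC = 1:5 ⇒ Y = (0, 1/6)
3. Q is the midpoint of YM ⇒ Q = (1/2, 1/12)
4. F lies on line QH with QF:FH = 5:3 ⇒ F = (1/2, 1/32)
5. B is the midpoint of CZ ⇒ B = (0, 1/2)
through C parallel to ZM: direction (1, 0); meets FB at A = (-8/15, 1)
A = F + t·(B−F) with t = 31/15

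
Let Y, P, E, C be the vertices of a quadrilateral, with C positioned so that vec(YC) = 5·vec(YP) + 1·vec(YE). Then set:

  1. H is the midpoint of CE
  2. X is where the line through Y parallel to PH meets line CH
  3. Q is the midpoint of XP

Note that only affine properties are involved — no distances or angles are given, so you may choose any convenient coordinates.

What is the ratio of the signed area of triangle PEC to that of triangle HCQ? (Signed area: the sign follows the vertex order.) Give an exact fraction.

Choose coordinates Y = (0, 0), P = (1, 0), E = (0, 1), C = (5, 1).
1. H is the midpoint of CE ⇒ H = (5/2, 1)
2. X is where the line through Y parallel to PH meets line CH ⇒ X = (3/2, 1)
3. Q is the midpoint of XP ⇒ Q = (5/4, 1/2)
2·[PEC] = -5, 2·[HCQ] = -5/4
[PEC]:[HCQ] = -5:-5/4 = 4

[PEC]:[HCQ] = 4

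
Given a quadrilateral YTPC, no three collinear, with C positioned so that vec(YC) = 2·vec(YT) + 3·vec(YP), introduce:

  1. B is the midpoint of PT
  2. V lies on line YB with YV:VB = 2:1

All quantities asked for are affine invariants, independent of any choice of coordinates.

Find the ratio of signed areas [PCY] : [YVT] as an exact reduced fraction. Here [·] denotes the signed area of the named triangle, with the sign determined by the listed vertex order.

[PCY]:[YVT] = 6

Choose coordinates Y = (0, 0), T = (1, 0), P = (0, 1), C = (2, 3).
1. B is the midpoint of PT ⇒ B = (1/2, 1/2)
2. V lies on line YB with YV:VB = 2:1 ⇒ V = (1/3, 1/3)
2·[PCY] = -2, 2·[YVT] = -1/3
[PCY]:[YVT] = -2:-1/3 = 6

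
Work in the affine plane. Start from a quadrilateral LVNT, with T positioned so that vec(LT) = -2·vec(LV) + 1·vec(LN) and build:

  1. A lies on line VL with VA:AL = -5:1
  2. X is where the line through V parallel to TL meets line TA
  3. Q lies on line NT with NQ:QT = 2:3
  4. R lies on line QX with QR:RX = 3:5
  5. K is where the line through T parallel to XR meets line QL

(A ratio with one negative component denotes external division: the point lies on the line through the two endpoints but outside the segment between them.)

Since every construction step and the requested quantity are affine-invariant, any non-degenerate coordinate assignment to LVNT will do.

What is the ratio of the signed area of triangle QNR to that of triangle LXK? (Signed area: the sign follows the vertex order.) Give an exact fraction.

Work in coordinates with L = (0, 0), V = (1, 0), N = (0, 1), T = (-2, 1).
1. A lies on line VL with VA:AL = -5:1 ⇒ A = (-1/4, 0)
2. X is where the line through V parallel to TL meets line TA ⇒ X = (-9, 5)
3. Q lies on line NT with NQ:QT = 2:3 ⇒ Q = (-4/5, 1)
4. R lies on line QX with QR:RX = 3:5 ⇒ R = (-31/8, 5/2)
5. K is where the line through T parallel to XR meets line QL ⇒ K = (-4/125, 1/25)
2·[QNR] = 6/5, 2·[LXK] = -1/5
[QNR]:[LXK] = 6/5:-1/5 = -6

[QNR]:[LXK] = -6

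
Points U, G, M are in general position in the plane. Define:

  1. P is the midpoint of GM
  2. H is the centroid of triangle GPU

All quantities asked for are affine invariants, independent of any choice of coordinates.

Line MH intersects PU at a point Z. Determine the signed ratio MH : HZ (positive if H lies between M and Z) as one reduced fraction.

Work in coordinates with U = (0, 0), G = (1, 0), M = (0, 1).
1. P is the midpoint of GM ⇒ P = (1/2, 1/2)
2. H is the centroid of triangle GPU ⇒ H = (1/2, 1/6)
line MH meets PU at Z = (3/8, 3/8)
H = M + t·(Z−M) with t = 4/3, so MH:HZ = 4/3:-1/3

MH:HZ = -4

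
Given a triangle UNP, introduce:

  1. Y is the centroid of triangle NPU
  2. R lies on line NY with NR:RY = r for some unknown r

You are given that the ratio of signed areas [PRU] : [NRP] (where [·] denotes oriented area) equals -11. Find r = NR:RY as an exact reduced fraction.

r = -1/4

Work in coordinates with U = (0, 0), N = (1, 0), P = (0, 1).
1. Y is the centroid of triangle NPU ⇒ Y = (1/3, 1/3)
2. With NR:RY = r, write λ = r/(r+1) so R = N + λ·(Y−N); R is affine-linear in λ
Every point depending on R is an affine combination of R and λ-independent points, so each such coordinate is linear in λ; the λ² term in each signed area is a multiple of (Y−N)×(Y−N) = 0, so 2·[PRU] and 2·[NRP] are each linear in λ. Evaluating at λ=0 and λ=1:
  2·[PRU] = 2/3·λ − 1,   2·[NRP] = -1/3·λ
So [PRU]:[NRP] = (2/3·λ − 1) / (-1/3·λ). Setting this equal to -11:
  2/3·λ − 1 = -11·(-1/3·λ)  ⇒  λ = -1/3
Then r = λ/(1−λ) = (-1/3)/(4/3) = -1/4. Check: with r = -1/4, R = (11/9, -1/9) and [PRU]:[NRP] = -11 as required.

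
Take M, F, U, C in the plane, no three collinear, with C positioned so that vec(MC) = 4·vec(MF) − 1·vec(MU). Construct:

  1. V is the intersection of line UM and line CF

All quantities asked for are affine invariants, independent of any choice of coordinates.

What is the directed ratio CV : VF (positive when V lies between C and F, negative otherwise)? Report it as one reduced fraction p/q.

Choose coordinates M = (0, 0), F = (1, 0), U = (0, 1), C = (4, -1).
1. V is the intersection of line UM and line CF ⇒ V = (0, 1/3)
V = C + t·(F−C) with t = 4/3, so CV:VF = t:(1−t) = 4/3:-1/3

CV:VF = -4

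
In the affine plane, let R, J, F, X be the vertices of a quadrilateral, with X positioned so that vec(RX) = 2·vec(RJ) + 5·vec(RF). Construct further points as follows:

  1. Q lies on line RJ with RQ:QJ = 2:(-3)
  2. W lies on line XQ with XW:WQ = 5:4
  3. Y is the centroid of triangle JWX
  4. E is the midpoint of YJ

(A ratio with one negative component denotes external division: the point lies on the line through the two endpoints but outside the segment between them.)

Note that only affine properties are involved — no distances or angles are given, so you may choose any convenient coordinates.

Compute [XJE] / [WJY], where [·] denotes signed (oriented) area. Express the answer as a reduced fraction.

Set R = (0, 0), J = (1, 0), F = (0, 1), X = (2, 5); any affine frame gives the same invariant.
1. Q lies on line RJ with RQ:QJ = 2:(-3) ⇒ Q = (-2, 0)
2. W lies on line XQ with XW:WQ = 5:4 ⇒ W = (-2/9, 20/9)
3. Y is the centroid of triangle JWX ⇒ Y = (25/27, 65/27)
4. E is the midpoint of YJ ⇒ E = (26/27, 65/54)
2·[XJE] = -25/18, 2·[WJY] = 25/9
[XJE]:[WJY] = -25/18:25/9 = -1/2

[XJE]:[WJY] = -1/2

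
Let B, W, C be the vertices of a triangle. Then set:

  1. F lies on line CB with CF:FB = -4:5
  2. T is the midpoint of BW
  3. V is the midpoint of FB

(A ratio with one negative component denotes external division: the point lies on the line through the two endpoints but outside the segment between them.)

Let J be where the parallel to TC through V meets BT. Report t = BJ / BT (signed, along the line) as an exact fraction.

t = 5/2

Choose coordinates B = (0, 0), W = (1, 0), C = (0, 1).
1. F lies on line CB with CF:FB = -4:5 ⇒ F = (0, 5)
2. T is the midpoint of BW ⇒ T = (1/2, 0)
3. V is the midpoint of FB ⇒ V = (0, 5/2)
through V parallel to TC: direction (-1/2, 1); meets BT at J = (5/4, 0)
J = B + t·(T−B) with t = 5/2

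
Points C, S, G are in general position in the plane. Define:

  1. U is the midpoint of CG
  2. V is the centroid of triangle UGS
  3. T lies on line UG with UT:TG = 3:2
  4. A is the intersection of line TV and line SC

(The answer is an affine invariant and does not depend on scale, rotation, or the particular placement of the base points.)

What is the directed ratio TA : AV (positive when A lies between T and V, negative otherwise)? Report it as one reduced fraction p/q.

TA:AV = -8/5

Assign C = (0, 0), S = (1, 0), G = (0, 1) — the answer is frame-independent, so this choice is without loss of generality.
1. U is the midpoint of CG ⇒ U = (0, 1/2)
2. V is the centroid of triangle UGS ⇒ V = (1/3, 1/2)
3. T lies on line UG with UT:TG = 3:2 ⇒ T = (0, 4/5)
4. A is the intersection of line TV and line SC ⇒ A = (8/9, 0)
A = T + t·(V−T) with t = 8/3, so TA:AV = t:(1−t) = 8/3:-5/3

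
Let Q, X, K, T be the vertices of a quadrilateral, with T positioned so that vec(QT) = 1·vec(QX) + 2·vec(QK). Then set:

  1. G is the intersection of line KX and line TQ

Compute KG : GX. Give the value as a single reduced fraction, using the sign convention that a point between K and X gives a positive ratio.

Choose coordinates Q = (0, 0), X = (1, 0), K = (0, 1), T = (1, 2).
1. G is the intersection of line KX and line TQ ⇒ G = (1/3, 2/3)
G = K + t·(X−K) with t = 1/3, so KG:GX = t:(1−t) = 1/3:2/3

KG:GX = 1/2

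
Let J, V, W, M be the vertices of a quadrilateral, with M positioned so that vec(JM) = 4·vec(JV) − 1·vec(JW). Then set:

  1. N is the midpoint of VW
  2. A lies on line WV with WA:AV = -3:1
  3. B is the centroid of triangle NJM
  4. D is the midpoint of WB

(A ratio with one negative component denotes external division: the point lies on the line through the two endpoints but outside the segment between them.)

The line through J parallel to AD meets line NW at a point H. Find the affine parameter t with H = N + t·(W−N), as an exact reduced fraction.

t = 10

Choose coordinates J = (0, 0), V = (1, 0), W = (0, 1), M = (4, -1).
1. N is the midpoint of VW ⇒ N = (1/2, 1/2)
2. A lies on line WV with WA:AV = -3:1 ⇒ A = (3/2, -1/2)
3. B is the centroid of triangle NJM ⇒ B = (3/2, -1/6)
4. D is the midpoint of WB ⇒ D = (3/4, 5/12)
through J parallel to AD: direction (-3/4, 11/12); meets NW at H = (-9/2, 11/2)
H = N + t·(W−N) with t = 10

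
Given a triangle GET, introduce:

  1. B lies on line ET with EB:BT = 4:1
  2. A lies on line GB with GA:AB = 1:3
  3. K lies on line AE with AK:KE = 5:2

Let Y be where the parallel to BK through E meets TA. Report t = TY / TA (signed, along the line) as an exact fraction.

t = -5/9

Choose coordinates G = (0, 0), E = (1, 0), T = (0, 1).
1. B lies on line ET with EB:BT = 4:1 ⇒ B = (1/5, 4/5)
2. A lies on line GB with GA:AB = 1:3 ⇒ A = (1/20, 1/5)
3. K lies on line AE with AK:KE = 5:2 ⇒ K = (51/70, 2/35)
through E parallel to BK: direction (37/70, -26/35); meets TA at Y = (-1/36, 13/9)
Y = T + t·(A−T) with t = -5/9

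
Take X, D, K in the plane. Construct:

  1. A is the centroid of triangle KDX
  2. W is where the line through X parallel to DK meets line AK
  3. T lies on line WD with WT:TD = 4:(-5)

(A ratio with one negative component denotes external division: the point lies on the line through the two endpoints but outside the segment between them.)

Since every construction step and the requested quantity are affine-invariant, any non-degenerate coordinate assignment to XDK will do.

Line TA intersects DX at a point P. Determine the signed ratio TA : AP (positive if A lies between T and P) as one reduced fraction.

Choose coordinates X = (0, 0), D = (1, 0), K = (0, 1).
1. A is the centroid of triangle KDX ⇒ A = (1/3, 1/3)
2. W is where the line through X parallel to DK meets line AK ⇒ W = (1, -1)
3. T lies on line WD with WT:TD = 4:(-5) ⇒ T = (1, -5)
line TA meets DX at P = (3/8, 0)
A = T + t·(P−T) with t = 16/15, so TA:AP = 16/15:-1/15

TA:AP = -16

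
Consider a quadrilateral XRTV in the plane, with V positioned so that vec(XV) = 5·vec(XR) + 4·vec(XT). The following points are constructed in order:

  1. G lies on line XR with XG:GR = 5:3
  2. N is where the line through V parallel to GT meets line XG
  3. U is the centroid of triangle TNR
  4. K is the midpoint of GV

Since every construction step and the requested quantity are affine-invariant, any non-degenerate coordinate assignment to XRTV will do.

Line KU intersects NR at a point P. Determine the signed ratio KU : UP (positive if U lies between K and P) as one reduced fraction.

KU:UP = 5

Set X = (0, 0), R = (1, 0), T = (0, 1), V = (5, 4); any affine frame gives the same invariant.
1. G lies on line XR with XG:GR = 5:3 ⇒ G = (5/8, 0)
2. N is where the line through V parallel to GT meets line XG ⇒ N = (15/2, 0)
3. U is the centroid of triangle TNR ⇒ U = (17/6, 1/3)
4. K is the midpoint of GV ⇒ K = (45/16, 2)
line KU meets NR at P = (227/80, 0)
U = K + t·(P−K) with t = 5/6, so KU:UP = 5/6:1/6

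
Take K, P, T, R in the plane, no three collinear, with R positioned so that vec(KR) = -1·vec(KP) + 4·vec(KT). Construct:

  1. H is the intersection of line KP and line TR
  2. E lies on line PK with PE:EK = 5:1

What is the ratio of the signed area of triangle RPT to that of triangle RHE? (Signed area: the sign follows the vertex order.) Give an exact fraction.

[RPT]:[RHE] = 3

Choose coordinates K = (0, 0), P = (1, 0), T = (0, 1), R = (-1, 4).
1. H is the intersection of line KP and line TR ⇒ H = (1/3, 0)
2. E lies on line PK with PE:EK = 5:1 ⇒ E = (1/6, 0)
2·[RPT] = -2, 2·[RHE] = -2/3
[RPT]:[RHE] = -2:-2/3 = 3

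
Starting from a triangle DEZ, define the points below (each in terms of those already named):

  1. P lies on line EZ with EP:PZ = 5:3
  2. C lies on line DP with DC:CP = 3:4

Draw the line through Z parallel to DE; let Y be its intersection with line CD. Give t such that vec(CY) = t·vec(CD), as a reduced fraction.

Assign D = (0, 0), E = (1, 0), Z = (0, 1) — the answer is frame-independent, so this choice is without loss of generality.
1. P lies on line EZ with EP:PZ = 5:3 ⇒ P = (3/8, 5/8)
2. C lies on line DP with DC:CP = 3:4 ⇒ C = (9/56, 15/56)
through Z parallel to DE: direction (1, 0); meets CD at Y = (3/5, 1)
Y = C + t·(D−C) with t = -41/15

t = -41/15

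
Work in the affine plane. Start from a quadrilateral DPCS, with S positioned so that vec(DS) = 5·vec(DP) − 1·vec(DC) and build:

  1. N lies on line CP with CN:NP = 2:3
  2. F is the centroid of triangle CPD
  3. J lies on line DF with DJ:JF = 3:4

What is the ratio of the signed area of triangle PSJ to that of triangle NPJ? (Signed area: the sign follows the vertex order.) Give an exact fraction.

Choose coordinates D = (0, 0), P = (1, 0), C = (0, 1), S = (5, -1).
1. N lies on line CP with CN:NP = 2:3 ⇒ N = (2/5, 3/5)
2. F is the centroid of triangle CPD ⇒ F = (1/3, 1/3)
3. J lies on line DF with DJ:JF = 3:4 ⇒ J = (1/7, 1/7)
2·[PSJ] = -2/7, 2·[NPJ] = -3/7
[PSJ]:[NPJ] = -2/7:-3/7 = 2/3

[PSJ]:[NPJ] = 2/3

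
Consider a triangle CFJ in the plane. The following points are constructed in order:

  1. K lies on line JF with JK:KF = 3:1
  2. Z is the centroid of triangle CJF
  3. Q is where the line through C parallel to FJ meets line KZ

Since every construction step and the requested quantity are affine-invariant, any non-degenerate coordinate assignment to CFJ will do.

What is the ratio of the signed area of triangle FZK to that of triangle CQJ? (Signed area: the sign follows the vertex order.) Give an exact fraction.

Set C = (0, 0), F = (1, 0), J = (0, 1); any affine frame gives the same invariant.
1. K lies on line JF with JK:KF = 3:1 ⇒ K = (3/4, 1/4)
2. Z is the centroid of triangle CJF ⇒ Z = (1/3, 1/3)
3. Q is where the line through C parallel to FJ meets line KZ ⇒ Q = (-1/2, 1/2)
2·[FZK] = -1/12, 2·[CQJ] = -1/2
[FZK]:[CQJ] = -1/12:-1/2 = 1/6

[FZK]:[CQJ] = 1/6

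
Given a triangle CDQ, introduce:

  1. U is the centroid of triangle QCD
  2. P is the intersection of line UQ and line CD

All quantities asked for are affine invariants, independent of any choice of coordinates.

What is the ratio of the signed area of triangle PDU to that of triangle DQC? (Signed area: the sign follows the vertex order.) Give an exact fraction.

Assign C = (0, 0), D = (1, 0), Q = (0, 1) — the answer is frame-independent, so this choice is without loss of generality.
1. U is the centroid of triangle QCD ⇒ U = (1/3, 1/3)
2. P is the intersection of line UQ and line CD ⇒ P = (1/2, 0)
2·[PDU] = 1/6, 2·[DQC] = 1
[PDU]:[DQC] = 1/6:1 = 1/6

[PDU]:[DQC] = 1/6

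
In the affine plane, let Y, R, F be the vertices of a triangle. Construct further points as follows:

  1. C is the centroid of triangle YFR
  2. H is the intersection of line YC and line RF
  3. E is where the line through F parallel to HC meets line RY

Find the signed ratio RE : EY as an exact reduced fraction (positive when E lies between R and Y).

RE:EY = -2

Assign Y = (0, 0), R = (1, 0), F = (0, 1) — the answer is frame-independent, so this choice is without loss of generality.
1. C is the centroid of triangle YFR ⇒ C = (1/3, 1/3)
2. H is the intersection of line YC and line RF ⇒ H = (1/2, 1/2)
3. E is where the line through F parallel to HC meets line RY ⇒ E = (-1, 0)
E = R + t·(Y−R) with t = 2, so RE:EY = t:(1−t) = 2:-1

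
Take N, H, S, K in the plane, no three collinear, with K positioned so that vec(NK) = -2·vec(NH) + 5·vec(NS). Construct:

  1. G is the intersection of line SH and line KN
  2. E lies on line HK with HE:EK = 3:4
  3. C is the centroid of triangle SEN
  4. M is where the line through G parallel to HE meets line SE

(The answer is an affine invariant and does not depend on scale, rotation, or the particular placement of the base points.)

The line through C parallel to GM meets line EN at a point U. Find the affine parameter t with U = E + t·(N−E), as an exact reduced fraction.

Assign N = (0, 0), H = (1, 0), S = (0, 1), K = (-2, 5) — the answer is frame-independent, so this choice is without loss of generality.
1. G is the intersection of line SH and line KN ⇒ G = (-2/3, 5/3)
2. E lies on line HK with HE:EK = 3:4 ⇒ E = (-2/7, 15/7)
3. C is the centroid of triangle SEN ⇒ C = (-2/21, 22/21)
4. M is where the line through G parallel to HE meets line SE ⇒ M = (4/21, 5/21)
through C parallel to GM: direction (6/7, -10/7); meets EN at U = (-16/105, 8/7)
U = E + t·(N−E) with t = 7/15

t = 7/15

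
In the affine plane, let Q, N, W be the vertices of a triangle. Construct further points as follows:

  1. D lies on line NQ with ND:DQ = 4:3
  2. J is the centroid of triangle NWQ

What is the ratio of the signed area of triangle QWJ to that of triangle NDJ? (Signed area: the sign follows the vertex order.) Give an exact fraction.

[QWJ]:[NDJ] = 7/4

Assign Q = (0, 0), N = (1, 0), W = (0, 1) — the answer is frame-independent, so this choice is without loss of generality.
1. D lies on line NQ with ND:DQ = 4:3 ⇒ D = (3/7, 0)
2. J is the centroid of triangle NWQ ⇒ J = (1/3, 1/3)
2·[QWJ] = -1/3, 2·[NDJ] = -4/21
[QWJ]:[NDJ] = -1/3:-4/21 = 7/4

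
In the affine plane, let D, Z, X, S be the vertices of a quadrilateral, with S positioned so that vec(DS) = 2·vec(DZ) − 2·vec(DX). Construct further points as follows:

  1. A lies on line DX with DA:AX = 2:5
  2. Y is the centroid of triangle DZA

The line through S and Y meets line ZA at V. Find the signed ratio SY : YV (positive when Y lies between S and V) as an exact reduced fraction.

SY:YV = 17

Set D = (0, 0), Z = (1, 0), X = (0, 1), S = (2, -2); any affine frame gives the same invariant.
1. A lies on line DX with DA:AX = 2:5 ⇒ A = (0, 2/7)
2. Y is the centroid of triangle DZA ⇒ Y = (1/3, 2/21)
line SY meets ZA at V = (4/17, 26/119)
Y = S + t·(V−S) with t = 17/18, so SY:YV = 17/18:1/18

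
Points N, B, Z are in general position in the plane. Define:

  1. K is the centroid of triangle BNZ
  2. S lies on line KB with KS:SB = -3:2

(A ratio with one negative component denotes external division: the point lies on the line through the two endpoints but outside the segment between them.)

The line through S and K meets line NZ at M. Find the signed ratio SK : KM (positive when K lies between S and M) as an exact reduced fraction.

Choose coordinates N = (0, 0), B = (1, 0), Z = (0, 1).
1. K is the centroid of triangle BNZ ⇒ K = (1/3, 1/3)
2. S lies on line KB with KS:SB = -3:2 ⇒ S = (7/3, -2/3)
line SK meets NZ at M = (0, 1/2)
K = S + t·(M−S) with t = 6/7, so SK:KM = 6/7:1/7

SK:KM = 6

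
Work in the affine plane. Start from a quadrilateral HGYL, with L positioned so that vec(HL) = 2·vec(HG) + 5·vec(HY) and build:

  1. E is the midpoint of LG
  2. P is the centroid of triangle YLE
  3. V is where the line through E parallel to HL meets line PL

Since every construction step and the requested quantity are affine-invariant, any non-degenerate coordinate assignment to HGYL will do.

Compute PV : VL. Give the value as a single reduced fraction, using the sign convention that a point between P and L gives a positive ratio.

PV:VL = -14/15

Assign H = (0, 0), G = (1, 0), Y = (0, 1), L = (2, 5) — the answer is frame-independent, so this choice is without loss of generality.
1. E is the midpoint of LG ⇒ E = (3/2, 5/2)
2. P is the centroid of triangle YLE ⇒ P = (7/6, 17/6)
3. V is where the line through E parallel to HL meets line PL ⇒ V = (-21/2, -55/2)
V = P + t·(L−P) with t = -14, so PV:VL = t:(1−t) = -14:15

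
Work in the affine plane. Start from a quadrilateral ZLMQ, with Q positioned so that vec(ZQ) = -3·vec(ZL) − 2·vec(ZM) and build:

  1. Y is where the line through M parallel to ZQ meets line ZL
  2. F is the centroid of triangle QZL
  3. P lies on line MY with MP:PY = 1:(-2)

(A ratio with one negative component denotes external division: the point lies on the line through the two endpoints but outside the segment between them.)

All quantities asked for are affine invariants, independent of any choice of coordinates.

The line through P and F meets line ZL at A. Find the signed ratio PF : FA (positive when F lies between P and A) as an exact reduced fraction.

Choose coordinates Z = (0, 0), L = (1, 0), M = (0, 1), Q = (-3, -2).
1. Y is where the line through M parallel to ZQ meets line ZL ⇒ Y = (-3/2, 0)
2. F is the centroid of triangle QZL ⇒ F = (-2/3, -2/3)
3. P lies on line MY with MP:PY = 1:(-2) ⇒ P = (3/2, 2)
line PF meets ZL at A = (-1/8, 0)
F = P + t·(A−P) with t = 4/3, so PF:FA = 4/3:-1/3

PF:FA = -4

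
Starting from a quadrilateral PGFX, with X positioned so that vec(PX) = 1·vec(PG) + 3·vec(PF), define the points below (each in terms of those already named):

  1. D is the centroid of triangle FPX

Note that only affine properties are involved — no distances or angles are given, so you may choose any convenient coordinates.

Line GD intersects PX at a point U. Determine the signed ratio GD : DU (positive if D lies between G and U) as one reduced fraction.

GD:DU = -10

Choose coordinates P = (0, 0), G = (1, 0), F = (0, 1), X = (1, 3).
1. D is the centroid of triangle FPX ⇒ D = (1/3, 4/3)
line GD meets PX at U = (2/5, 6/5)
D = G + t·(U−G) with t = 10/9, so GD:DU = 10/9:-1/9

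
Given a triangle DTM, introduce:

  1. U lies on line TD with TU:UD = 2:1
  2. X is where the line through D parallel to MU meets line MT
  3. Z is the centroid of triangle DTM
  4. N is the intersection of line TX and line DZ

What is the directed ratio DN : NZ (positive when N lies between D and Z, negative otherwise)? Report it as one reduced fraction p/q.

DN:NZ = -3

Set D = (0, 0), T = (1, 0), M = (0, 1); any affine frame gives the same invariant.
1. U lies on line TD with TU:UD = 2:1 ⇒ U = (1/3, 0)
2. X is where the line through D parallel to MU meets line MT ⇒ X = (-1/2, 3/2)
3. Z is the centroid of triangle DTM ⇒ Z = (1/3, 1/3)
4. N is the intersection of line TX and line DZ ⇒ N = (1/2, 1/2)
N = D + t·(Z−D) with t = 3/2, so DN:NZ = t:(1−t) = 3/2:-1/2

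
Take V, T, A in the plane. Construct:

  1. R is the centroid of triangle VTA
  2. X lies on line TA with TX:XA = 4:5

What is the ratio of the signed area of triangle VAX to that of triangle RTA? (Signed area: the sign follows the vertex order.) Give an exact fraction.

Set V = (0, 0), T = (1, 0), A = (0, 1); any affine frame gives the same invariant.
1. R is the centroid of triangle VTA ⇒ R = (1/3, 1/3)
2. X lies on line TA with TX:XA = 4:5 ⇒ X = (5/9, 4/9)
2·[VAX] = -5/9, 2·[RTA] = 1/3
[VAX]:[RTA] = -5/9:1/3 = -5/3

[VAX]:[RTA] = -5/3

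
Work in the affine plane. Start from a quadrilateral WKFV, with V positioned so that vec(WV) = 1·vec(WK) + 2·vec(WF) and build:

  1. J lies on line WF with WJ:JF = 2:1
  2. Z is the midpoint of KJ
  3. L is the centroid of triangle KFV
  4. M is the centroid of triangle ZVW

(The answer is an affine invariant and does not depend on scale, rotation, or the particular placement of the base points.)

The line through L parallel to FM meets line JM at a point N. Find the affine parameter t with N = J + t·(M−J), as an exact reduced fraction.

t = 17/9

Set W = (0, 0), K = (1, 0), F = (0, 1), V = (1, 2); any affine frame gives the same invariant.
1. J lies on line WF with WJ:JF = 2:1 ⇒ J = (0, 2/3)
2. Z is the midpoint of KJ ⇒ Z = (1/2, 1/3)
3. L is the centroid of triangle KFV ⇒ L = (2/3, 1)
4. M is the centroid of triangle ZVW ⇒ M = (1/2, 7/9)
through L parallel to FM: direction (1/2, -2/9); meets JM at N = (17/18, 71/81)
N = J + t·(M−J) with t = 17/9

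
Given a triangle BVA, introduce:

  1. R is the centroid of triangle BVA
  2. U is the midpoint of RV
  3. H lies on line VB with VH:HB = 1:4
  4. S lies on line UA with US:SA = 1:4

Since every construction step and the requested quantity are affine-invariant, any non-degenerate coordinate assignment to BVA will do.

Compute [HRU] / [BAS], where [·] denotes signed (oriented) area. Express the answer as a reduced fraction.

[HRU]:[BAS] = 1/16

Assign B = (0, 0), V = (1, 0), A = (0, 1) — the answer is frame-independent, so this choice is without loss of generality.
1. R is the centroid of triangle BVA ⇒ R = (1/3, 1/3)
2. U is the midpoint of RV ⇒ U = (2/3, 1/6)
3. H lies on line VB with VH:HB = 1:4 ⇒ H = (4/5, 0)
4. S lies on line UA with US:SA = 1:4 ⇒ S = (8/15, 1/3)
2·[HRU] = -1/30, 2·[BAS] = -8/15
[HRU]:[BAS] = -1/30:-8/15 = 1/16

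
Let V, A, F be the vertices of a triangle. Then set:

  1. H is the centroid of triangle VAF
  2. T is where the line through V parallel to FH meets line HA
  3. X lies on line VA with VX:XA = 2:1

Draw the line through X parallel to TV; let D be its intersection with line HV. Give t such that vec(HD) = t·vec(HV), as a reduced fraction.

Choose coordinates V = (0, 0), A = (1, 0), F = (0, 1).
1. H is the centroid of triangle VAF ⇒ H = (1/3, 1/3)
2. T is where the line through V parallel to FH meets line HA ⇒ T = (-1/3, 2/3)
3. X lies on line VA with VX:XA = 2:1 ⇒ X = (2/3, 0)
through X parallel to TV: direction (1/3, -2/3); meets HV at D = (4/9, 4/9)
D = H + t·(V−H) with t = -1/3

t = -1/3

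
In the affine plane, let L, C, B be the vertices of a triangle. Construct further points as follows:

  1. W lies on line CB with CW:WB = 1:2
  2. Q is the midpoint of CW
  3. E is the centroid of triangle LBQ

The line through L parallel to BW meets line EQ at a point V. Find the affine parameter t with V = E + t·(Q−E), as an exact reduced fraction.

t = -2

Choose coordinates L = (0, 0), C = (1, 0), B = (0, 1).
1. W lies on line CB with CW:WB = 1:2 ⇒ W = (2/3, 1/3)
2. Q is the midpoint of CW ⇒ Q = (5/6, 1/6)
3. E is the centroid of triangle LBQ ⇒ E = (5/18, 7/18)
through L parallel to BW: direction (2/3, -2/3); meets EQ at V = (-5/6, 5/6)
V = E + t·(Q−E) with t = -2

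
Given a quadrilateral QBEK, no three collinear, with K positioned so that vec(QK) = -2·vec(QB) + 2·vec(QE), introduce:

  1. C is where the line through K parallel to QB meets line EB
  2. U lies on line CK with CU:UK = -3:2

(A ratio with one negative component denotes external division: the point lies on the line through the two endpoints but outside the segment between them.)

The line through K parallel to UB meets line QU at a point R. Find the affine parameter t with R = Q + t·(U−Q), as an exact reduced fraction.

Assign Q = (0, 0), B = (1, 0), E = (0, 1), K = (-2, 2) — the answer is frame-independent, so this choice is without loss of generality.
1. C is where the line through K parallel to QB meets line EB ⇒ C = (-1, 2)
2. U lies on line CK with CU:UK = -3:2 ⇒ U = (-4, 2)
through K parallel to UB: direction (5, -2); meets QU at R = (-12, 6)
R = Q + t·(U−Q) with t = 3

t = 3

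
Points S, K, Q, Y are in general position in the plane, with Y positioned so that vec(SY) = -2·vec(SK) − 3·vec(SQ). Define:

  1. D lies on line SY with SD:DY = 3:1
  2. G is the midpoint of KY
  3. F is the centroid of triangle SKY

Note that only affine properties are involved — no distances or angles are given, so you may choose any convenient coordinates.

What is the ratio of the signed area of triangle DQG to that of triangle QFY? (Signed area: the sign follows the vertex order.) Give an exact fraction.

[DQG]:[QFY] = 51/64

Set S = (0, 0), K = (1, 0), Q = (0, 1), Y = (-2, -3); any affine frame gives the same invariant.
1. D lies on line SY with SD:DY = 3:1 ⇒ D = (-3/2, -9/4)
2. G is the midpoint of KY ⇒ G = (-1/2, -3/2)
3. F is the centroid of triangle SKY ⇒ F = (-1/3, -1)
2·[DQG] = -17/8, 2·[QFY] = -8/3
[DQG]:[QFY] = -17/8:-8/3 = 51/64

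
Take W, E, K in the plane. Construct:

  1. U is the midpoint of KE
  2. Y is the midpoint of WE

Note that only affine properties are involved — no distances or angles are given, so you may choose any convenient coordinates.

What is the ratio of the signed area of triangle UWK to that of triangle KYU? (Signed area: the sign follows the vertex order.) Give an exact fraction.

Choose coordinates W = (0, 0), E = (1, 0), K = (0, 1).
1. U is the midpoint of KE ⇒ U = (1/2, 1/2)
2. Y is the midpoint of WE ⇒ Y = (1/2, 0)
2·[UWK] = -1/2, 2·[KYU] = 1/4
[UWK]:[KYU] = -1/2:1/4 = -2

[UWK]:[KYU] = -2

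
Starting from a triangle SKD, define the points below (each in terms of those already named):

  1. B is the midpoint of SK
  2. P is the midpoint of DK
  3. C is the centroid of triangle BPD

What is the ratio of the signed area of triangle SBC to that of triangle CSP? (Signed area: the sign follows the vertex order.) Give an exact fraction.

[SBC]:[CSP] = 3

Set S = (0, 0), K = (1, 0), D = (0, 1); any affine frame gives the same invariant.
1. B is the midpoint of SK ⇒ B = (1/2, 0)
2. P is the midpoint of DK ⇒ P = (1/2, 1/2)
3. C is the centroid of triangle BPD ⇒ C = (1/3, 1/2)
2·[SBC] = 1/4, 2·[CSP] = 1/12
[SBC]:[CSP] = 1/4:1/12 = 3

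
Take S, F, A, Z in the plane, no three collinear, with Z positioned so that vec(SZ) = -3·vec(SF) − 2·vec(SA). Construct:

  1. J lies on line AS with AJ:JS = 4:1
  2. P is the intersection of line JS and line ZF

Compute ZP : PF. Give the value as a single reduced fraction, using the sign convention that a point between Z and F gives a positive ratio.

ZP:PF = 3

Choose coordinates S = (0, 0), F = (1, 0), A = (0, 1), Z = (-3, -2).
1. J lies on line AS with AJ:JS = 4:1 ⇒ J = (0, 1/5)
2. P is the intersection of line JS and line ZF ⇒ P = (0, -1/2)
P = Z + t·(F−Z) with t = 3/4, so ZP:PF = t:(1−t) = 3/4:1/4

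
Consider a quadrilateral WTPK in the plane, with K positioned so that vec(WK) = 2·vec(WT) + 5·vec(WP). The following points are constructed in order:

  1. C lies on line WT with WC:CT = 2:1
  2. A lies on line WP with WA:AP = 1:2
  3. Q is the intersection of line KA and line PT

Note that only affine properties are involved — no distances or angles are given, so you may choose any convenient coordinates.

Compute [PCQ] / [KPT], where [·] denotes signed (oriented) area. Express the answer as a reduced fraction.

Choose coordinates W = (0, 0), T = (1, 0), P = (0, 1), K = (2, 5).
1. C lies on line WT with WC:CT = 2:1 ⇒ C = (2/3, 0)
2. A lies on line WP with WA:AP = 1:2 ⇒ A = (0, 1/3)
3. Q is the intersection of line KA and line PT ⇒ Q = (1/5, 4/5)
2·[PCQ] = 1/15, 2·[KPT] = 6
[PCQ]:[KPT] = 1/15:6 = 1/90

[PCQ]:[KPT] = 1/90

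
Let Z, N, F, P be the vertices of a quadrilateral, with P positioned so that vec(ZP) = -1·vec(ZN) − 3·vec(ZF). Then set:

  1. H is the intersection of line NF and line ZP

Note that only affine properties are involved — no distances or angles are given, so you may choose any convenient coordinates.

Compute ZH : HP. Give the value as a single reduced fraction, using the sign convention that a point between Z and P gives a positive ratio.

ZH:HP = -1/5

Set Z = (0, 0), N = (1, 0), F = (0, 1), P = (-1, -3); any affine frame gives the same invariant.
1. H is the intersection of line NF and line ZP ⇒ H = (1/4, 3/4)
H = Z + t·(P−Z) with t = -1/4, so ZH:HP = t:(1−t) = -1/4:5/4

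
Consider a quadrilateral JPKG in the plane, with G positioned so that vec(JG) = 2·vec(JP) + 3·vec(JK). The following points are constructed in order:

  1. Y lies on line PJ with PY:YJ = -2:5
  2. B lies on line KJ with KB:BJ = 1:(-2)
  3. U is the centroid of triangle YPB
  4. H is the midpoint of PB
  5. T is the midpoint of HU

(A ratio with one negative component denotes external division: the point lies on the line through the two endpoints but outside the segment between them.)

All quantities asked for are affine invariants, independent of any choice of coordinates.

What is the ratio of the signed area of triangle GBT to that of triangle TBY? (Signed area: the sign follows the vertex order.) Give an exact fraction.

[GBT]:[TBY] = -109/20

Set J = (0, 0), P = (1, 0), K = (0, 1), G = (2, 3); any affine frame gives the same invariant.
1. Y lies on line PJ with PY:YJ = -2:5 ⇒ Y = (5/3, 0)
2. B lies on line KJ with KB:BJ = 1:(-2) ⇒ B = (0, 2)
3. U is the centroid of triangle YPB ⇒ U = (8/9, 2/3)
4. H is the midpoint of PB ⇒ H = (1/2, 1)
5. T is the midpoint of HU ⇒ T = (25/36, 5/6)
2·[GBT] = 109/36, 2·[TBY] = -5/9
[GBT]:[TBY] = 109/36:-5/9 = -109/20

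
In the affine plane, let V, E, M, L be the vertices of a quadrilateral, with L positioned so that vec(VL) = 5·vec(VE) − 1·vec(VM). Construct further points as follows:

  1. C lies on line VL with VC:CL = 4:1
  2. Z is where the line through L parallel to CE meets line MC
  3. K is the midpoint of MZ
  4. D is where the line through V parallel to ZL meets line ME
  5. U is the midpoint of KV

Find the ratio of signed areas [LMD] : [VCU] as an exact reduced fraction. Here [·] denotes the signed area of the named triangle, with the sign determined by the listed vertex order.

Assign V = (0, 0), E = (1, 0), M = (0, 1), L = (5, -1) — the answer is frame-independent, so this choice is without loss of generality.
1. C lies on line VL with VC:CL = 4:1 ⇒ C = (4, -4/5)
2. Z is where the line through L parallel to CE meets line MC ⇒ Z = (40/11, -7/11)
3. K is the midpoint of MZ ⇒ K = (20/11, 2/11)
4. D is where the line through V parallel to ZL meets line ME ⇒ D = (15/11, -4/11)
5. U is the midpoint of KV ⇒ U = (10/11, 1/11)
2·[LMD] = 45/11, 2·[VCU] = 12/11
[LMD]:[VCU] = 45/11:12/11 = 15/4

[LMD]:[VCU] = 15/4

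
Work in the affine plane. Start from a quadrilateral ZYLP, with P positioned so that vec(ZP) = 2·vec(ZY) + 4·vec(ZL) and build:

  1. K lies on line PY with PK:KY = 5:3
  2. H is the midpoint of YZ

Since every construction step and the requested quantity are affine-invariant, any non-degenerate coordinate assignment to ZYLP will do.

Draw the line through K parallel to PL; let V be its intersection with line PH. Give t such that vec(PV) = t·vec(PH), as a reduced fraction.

t = 25/28

Work in coordinates with Z = (0, 0), Y = (1, 0), L = (0, 1), P = (2, 4).
1. K lies on line PY with PK:KY = 5:3 ⇒ K = (11/8, 3/2)
2. H is the midpoint of YZ ⇒ H = (1/2, 0)
through K parallel to PL: direction (-2, -3); meets PH at V = (37/56, 3/7)
V = P + t·(H−P) with t = 25/28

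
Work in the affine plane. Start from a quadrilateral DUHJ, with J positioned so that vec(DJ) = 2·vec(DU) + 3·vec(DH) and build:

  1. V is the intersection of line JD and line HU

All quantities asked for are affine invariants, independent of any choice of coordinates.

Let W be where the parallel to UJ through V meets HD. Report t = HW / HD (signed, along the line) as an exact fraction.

t = 8/5

Set D = (0, 0), U = (1, 0), H = (0, 1), J = (2, 3); any affine frame gives the same invariant.
1. V is the intersection of line JD and line HU ⇒ V = (2/5, 3/5)
through V parallel to UJ: direction (1, 3); meets HD at W = (0, -3/5)
W = H + t·(D−H) with t = 8/5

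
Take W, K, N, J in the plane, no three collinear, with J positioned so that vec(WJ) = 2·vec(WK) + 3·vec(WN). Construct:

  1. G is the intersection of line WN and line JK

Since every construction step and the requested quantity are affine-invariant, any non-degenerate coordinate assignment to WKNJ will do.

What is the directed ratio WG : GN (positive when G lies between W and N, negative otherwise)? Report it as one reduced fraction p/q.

WG:GN = -3/4

Work in coordinates with W = (0, 0), K = (1, 0), N = (0, 1), J = (2, 3).
1. G is the intersection of line WN and line JK ⇒ G = (0, -3)
G = W + t·(N−W) with t = -3, so WG:GN = t:(1−t) = -3:4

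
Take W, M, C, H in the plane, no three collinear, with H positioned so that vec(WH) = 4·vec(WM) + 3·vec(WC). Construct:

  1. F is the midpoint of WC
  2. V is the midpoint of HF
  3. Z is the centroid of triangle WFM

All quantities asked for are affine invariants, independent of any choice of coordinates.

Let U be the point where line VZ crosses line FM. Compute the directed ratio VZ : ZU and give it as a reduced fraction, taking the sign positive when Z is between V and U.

VZ:ZU = -29/2

Assign W = (0, 0), M = (1, 0), C = (0, 1), H = (4, 3) — the answer is frame-independent, so this choice is without loss of generality.
1. F is the midpoint of WC ⇒ F = (0, 1/2)
2. V is the midpoint of HF ⇒ V = (2, 7/4)
3. Z is the centroid of triangle WFM ⇒ Z = (1/3, 1/6)
line VZ meets FM at U = (13/29, 8/29)
Z = V + t·(U−V) with t = 29/27, so VZ:ZU = 29/27:-2/27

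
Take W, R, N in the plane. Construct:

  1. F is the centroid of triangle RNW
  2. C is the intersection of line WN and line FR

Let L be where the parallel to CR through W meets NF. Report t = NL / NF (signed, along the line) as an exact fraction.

t = 2

Choose coordinates W = (0, 0), R = (1, 0), N = (0, 1).
1. F is the centroid of triangle RNW ⇒ F = (1/3, 1/3)
2. C is the intersection of line WN and line FR ⇒ C = (0, 1/2)
through W parallel to CR: direction (1, -1/2); meets NF at L = (2/3, -1/3)
L = N + t·(F−N) with t = 2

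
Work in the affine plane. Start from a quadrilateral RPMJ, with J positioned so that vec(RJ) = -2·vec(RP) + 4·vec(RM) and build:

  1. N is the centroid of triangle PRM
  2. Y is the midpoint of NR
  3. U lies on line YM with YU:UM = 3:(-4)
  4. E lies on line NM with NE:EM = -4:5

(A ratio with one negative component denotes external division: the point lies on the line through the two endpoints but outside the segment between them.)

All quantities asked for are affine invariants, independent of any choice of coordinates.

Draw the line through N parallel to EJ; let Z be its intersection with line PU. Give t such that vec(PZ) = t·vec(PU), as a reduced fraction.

Set R = (0, 0), P = (1, 0), M = (0, 1), J = (-2, 4); any affine frame gives the same invariant.
1. N is the centroid of triangle PRM ⇒ N = (1/3, 1/3)
2. Y is the midpoint of NR ⇒ Y = (1/6, 1/6)
3. U lies on line YM with YU:UM = 3:(-4) ⇒ U = (2/3, -7/3)
4. E lies on line NM with NE:EM = -4:5 ⇒ E = (5/3, -7/3)
through N parallel to EJ: direction (-11/3, 19/3); meets PU at Z = (29/32, -21/32)
Z = P + t·(U−P) with t = 9/32

t = 9/32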